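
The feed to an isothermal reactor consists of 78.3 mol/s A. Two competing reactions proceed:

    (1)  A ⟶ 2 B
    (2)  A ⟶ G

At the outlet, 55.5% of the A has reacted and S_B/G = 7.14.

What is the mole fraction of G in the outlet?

Conversion of A: A consumed = 0.555 × 78.3 = 43.46 mol/s = 1ξ₁ + 1ξ₂.
Selectivity: 2ξ₁ / (1ξ₂) = 7.14 → ξ₁ = 3.57 ξ₂.
Substitute: (1·3.57 + 1) ξ₂ = 43.46 → ξ₂ = 9.509 mol/s, ξ₁ = 33.95 mol/s.
Outlet amounts (n = n₀ + Σ ν·ξ):
  A: 78.3 − 1(33.95) − 1(9.509) = 34.84
  B: 0 + 2(33.95) = 67.89
  G: 0 + 1(9.509) = 9.509
Total out = 112.2 mol/s; y_G = 9.509 / 112.2 = 0.08472.

0.0847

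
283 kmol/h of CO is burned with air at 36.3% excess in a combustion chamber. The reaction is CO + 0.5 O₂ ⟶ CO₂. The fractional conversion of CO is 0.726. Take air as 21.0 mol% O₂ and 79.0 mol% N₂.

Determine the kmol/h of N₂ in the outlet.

Stoichiometric O₂ = 0.5 × 283 = 141.5 kmol/h; O₂ fed = 141.5 × 1.363 = 192.9 kmol/h.
N₂ fed = 192.9 × 79/21 = 725.5 kmol/h.
Fuel reacted = 0.726 × 283 → ξ = 205.5 kmol/h.
Outlet (n = n₀ + ν ξ):
  CO: 283 − 1(205.5) = 77.54
  O₂: 192.9 − 0.5(205.5) = 90.14
  N₂: 725.5 (inert)
  CO₂: 0 + 1(205.5) = 205.5

726 kmol/h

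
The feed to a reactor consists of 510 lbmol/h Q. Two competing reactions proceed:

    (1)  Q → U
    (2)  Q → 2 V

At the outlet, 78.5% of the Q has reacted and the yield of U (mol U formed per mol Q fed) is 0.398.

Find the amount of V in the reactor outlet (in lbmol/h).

Yield of U: 1ξ₁ / 510 = 0.398 → ξ₁ = 203 lbmol/h.
Conversion of Q: 1ξ₁ + 1ξ₂ = 0.785 × 510 = 400.4 → ξ₂ = 197.4 lbmol/h.
Outlet amounts (n = n₀ + Σ ν·ξ):
  Q: 510 − 1(203) − 1(197.4) = 109.6
  U: 0 + 1(203) = 203
  V: 0 + 2(197.4) = 394.7

395 lbmol/h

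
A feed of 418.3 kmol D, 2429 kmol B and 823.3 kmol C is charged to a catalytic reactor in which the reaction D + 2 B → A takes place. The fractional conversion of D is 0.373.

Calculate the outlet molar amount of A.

D reacted = 0.373 × 418.3 = 156 kmol; ν_D = −1, so ξ = 156/1 = 156 kmol.
Outlet amounts (n = n₀ + ν ξ):
  D: 418.3 − 1(156) = 262.3
  B: 2429 − 2(156) = 2117
  A: 0 + 1(156) = 156
  C: 823.3 (inert)

156 kmol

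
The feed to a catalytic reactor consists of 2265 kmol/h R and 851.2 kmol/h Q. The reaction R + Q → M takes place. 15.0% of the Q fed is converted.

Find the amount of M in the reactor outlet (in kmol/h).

128 kmol/h

Q reacted = 0.15 × 851.2 = 127.7 kmol/h; ν_Q = −1, so ξ = 127.7/1 = 127.7 kmol/h.
Outlet amounts (n = n₀ + ν ξ):
  R: 2265 − 1(127.7) = 2137
  Q: 851.2 − 1(127.7) = 723.5
  M: 0 + 1(127.7) = 127.7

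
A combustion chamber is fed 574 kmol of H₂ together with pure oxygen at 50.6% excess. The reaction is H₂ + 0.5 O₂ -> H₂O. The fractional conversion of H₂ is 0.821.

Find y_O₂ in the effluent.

0.255

Stoichiometric O₂ = 0.5 × 574 = 287 kmol; O₂ fed = 287 × 1.506 = 432.2 kmol.
Fuel reacted = 0.821 × 574 → ξ = 471.3 kmol.
Outlet (n = n₀ + ν ξ):
  H₂: 574 − 1(471.3) = 102.7
  O₂: 432.2 − 0.5(471.3) = 196.6
  H₂O: 0 + 1(471.3) = 471.3
Total out = 770.6 kmol; y_O₂ = 196.6 / 770.6 = 0.2551.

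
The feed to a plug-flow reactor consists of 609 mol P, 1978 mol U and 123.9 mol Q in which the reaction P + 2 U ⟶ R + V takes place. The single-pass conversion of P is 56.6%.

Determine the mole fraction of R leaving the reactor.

P reacted = 0.566 × 609 = 344.7 mol; ν_P = −1, so ξ = 344.7/1 = 344.7 mol.
Outlet amounts (n = n₀ + ν ξ):
  P: 609 − 1(344.7) = 264.3
  U: 1978 − 2(344.7) = 1289
  R: 0 + 1(344.7) = 344.7
  V: 0 + 1(344.7) = 344.7
  Q: 123.9 (inert)
Total out = 2366 mol; y_R = 344.7 / 2366 = 0.1457.

0.146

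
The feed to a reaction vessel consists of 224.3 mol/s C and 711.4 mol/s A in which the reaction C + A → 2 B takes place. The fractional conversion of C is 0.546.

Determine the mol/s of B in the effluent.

C reacted = 0.546 × 224.3 = 122.5 mol/s; ν_C = −1, so ξ = 122.5/1 = 122.5 mol/s.
Outlet amounts (n = n₀ + ν ξ):
  C: 224.3 − 1(122.5) = 101.8
  A: 711.4 − 1(122.5) = 588.9
  B: 0 + 2(122.5) = 244.9

245 mol/s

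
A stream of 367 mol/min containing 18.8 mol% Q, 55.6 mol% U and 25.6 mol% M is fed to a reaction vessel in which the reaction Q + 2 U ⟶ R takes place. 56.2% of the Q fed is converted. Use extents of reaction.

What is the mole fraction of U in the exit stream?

Q reacted = 0.562 × 69 = 38.78 mol/min; ν_Q = −1, so ξ = 38.78/1 = 38.78 mol/min.
Outlet amounts (n = n₀ + ν ξ):
  Q: 69 − 1(38.78) = 30.22
  U: 204.1 − 2(38.78) = 126.5
  R: 0 + 1(38.78) = 38.78
  M: 93.95 (inert)
Total out = 289.4 mol/min; y_U = 126.5 / 289.4 = 0.437.

0.437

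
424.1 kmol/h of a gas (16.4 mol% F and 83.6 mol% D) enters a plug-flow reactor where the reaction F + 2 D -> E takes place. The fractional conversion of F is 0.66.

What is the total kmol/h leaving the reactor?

F reacted = 0.66 × 69.55 = 45.9 kmol/h; ν_F = −1, so ξ = 45.9/1 = 45.9 kmol/h.
Outlet amounts (n = n₀ + ν ξ):
  F: 69.55 − 1(45.9) = 23.65
  D: 354.5 − 2(45.9) = 262.7
  E: 0 + 1(45.9) = 45.9
Total out = 23.65 + 262.7 + 45.9 = 332.3 kmol/h.

332 kmol/h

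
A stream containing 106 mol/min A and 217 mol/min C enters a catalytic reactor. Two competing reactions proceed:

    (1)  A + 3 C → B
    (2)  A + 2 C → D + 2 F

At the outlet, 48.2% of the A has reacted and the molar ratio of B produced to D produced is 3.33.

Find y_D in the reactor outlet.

Conversion of A: A consumed = 0.482 × 106 = 51.09 mol/min = 1ξ₁ + 1ξ₂.
Selectivity: 1ξ₁ / (1ξ₂) = 3.33 → ξ₁ = 3.33 ξ₂.
Substitute: (1·3.33 + 1) ξ₂ = 51.09 → ξ₂ = 11.8 mol/min, ξ₁ = 39.29 mol/min.
Outlet amounts (n = n₀ + Σ ν·ξ):
  A: 106 − 1(39.29) − 1(11.8) = 54.91
  C: 217 − 3(39.29) − 2(11.8) = 75.52
  B: 0 + 1(39.29) = 39.29
  D: 0 + 1(11.8) = 11.8
  F: 0 + 2(11.8) = 23.6
Total out = 205.1 mol/min; y_D = 11.8 / 205.1 = 0.05752.

0.0575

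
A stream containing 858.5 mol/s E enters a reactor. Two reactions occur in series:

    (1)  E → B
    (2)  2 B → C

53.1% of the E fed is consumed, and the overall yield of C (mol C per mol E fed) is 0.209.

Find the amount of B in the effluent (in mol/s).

Conversion of E: E consumed = 1ξ₁ = 0.531 × 858.5 → ξ₁ = 455.9 mol/s.
Yield of C: 1ξ₂ / 858.5 = 0.209 → ξ₂ = 179.4 mol/s.
Outlet amounts (n = n₀ + Σ ν·ξ):
  E: 858.5 − 1(455.9) = 402.6
  B: 0 + 1(455.9) − 2(179.4) = 97.01
  C: 0 + 1(179.4) = 179.4

97 mol/s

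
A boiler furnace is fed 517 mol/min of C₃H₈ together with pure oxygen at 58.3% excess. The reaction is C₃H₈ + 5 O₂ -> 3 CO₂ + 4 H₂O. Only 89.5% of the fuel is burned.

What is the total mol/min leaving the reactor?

5070 mol/min

Stoichiometric O₂ = 5 × 517 = 2585 mol/min; O₂ fed = 2585 × 1.583 = 4092 mol/min.
Fuel reacted = 0.895 × 517 → ξ = 462.7 mol/min.
Outlet (n = n₀ + ν ξ):
  C₃H₈: 517 − 1(462.7) = 54.28
  O₂: 4092 − 5(462.7) = 1778
  CO₂: 0 + 3(462.7) = 1388
  H₂O: 0 + 4(462.7) = 1851
Total out = 54.28 + 1778 + 1388 + 1851 = 5072 mol/min.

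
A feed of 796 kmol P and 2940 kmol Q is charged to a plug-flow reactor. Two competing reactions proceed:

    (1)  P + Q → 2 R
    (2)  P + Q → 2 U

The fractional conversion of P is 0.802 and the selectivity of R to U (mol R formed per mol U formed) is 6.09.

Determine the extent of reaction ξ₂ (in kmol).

Conversion of P: P consumed = 0.802 × 796 = 638.4 kmol = 1ξ₁ + 1ξ₂.
Selectivity: 2ξ₁ / (2ξ₂) = 6.09 → ξ₁ = 6.09 ξ₂.
Substitute: (1·6.09 + 1) ξ₂ = 638.4 → ξ₂ = 90.04 kmol, ξ₁ = 548.4 kmol.
Outlet amounts (n = n₀ + Σ ν·ξ):
  P: 796 − 1(548.4) − 1(90.04) = 157.6
  Q: 2940 − 1(548.4) − 1(90.04) = 2302
  R: 0 + 2(548.4) = 1097
  U: 0 + 2(90.04) = 180.1

ξ₂ = 90 kmol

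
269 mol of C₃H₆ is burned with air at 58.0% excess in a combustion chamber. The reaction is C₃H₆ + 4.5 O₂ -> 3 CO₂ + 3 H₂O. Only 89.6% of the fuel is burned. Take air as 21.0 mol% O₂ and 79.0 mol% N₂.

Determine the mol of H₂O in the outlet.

723 mol

Stoichiometric O₂ = 4.5 × 269 = 1210 mol; O₂ fed = 1210 × 1.580 = 1913 mol.
N₂ fed = 1913 × 79/21 = 7195 mol.
Fuel reacted = 0.896 × 269 → ξ = 241 mol.
Outlet (n = n₀ + ν ξ):
  C₃H₆: 269 − 1(241) = 27.98
  O₂: 1913 − 4.5(241) = 828
  N₂: 7195 (inert)
  CO₂: 0 + 3(241) = 723.1
  H₂O: 0 + 3(241) = 723.1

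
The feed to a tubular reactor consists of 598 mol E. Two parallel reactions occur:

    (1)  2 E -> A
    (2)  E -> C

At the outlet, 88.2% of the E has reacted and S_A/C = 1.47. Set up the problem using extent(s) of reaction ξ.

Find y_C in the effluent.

Conversion of E: E consumed = 0.882 × 598 = 527.4 mol = 2ξ₁ + 1ξ₂.
Selectivity: 1ξ₁ / (1ξ₂) = 1.47 → ξ₁ = 1.47 ξ₂.
Substitute: (2·1.47 + 1) ξ₂ = 527.4 → ξ₂ = 133.9 mol, ξ₁ = 196.8 mol.
Outlet amounts (n = n₀ + Σ ν·ξ):
  E: 598 − 2(196.8) − 1(133.9) = 70.56
  A: 0 + 1(196.8) = 196.8
  C: 0 + 1(133.9) = 133.9
Total out = 401.2 mol; y_C = 133.9 / 401.2 = 0.3337.

0.334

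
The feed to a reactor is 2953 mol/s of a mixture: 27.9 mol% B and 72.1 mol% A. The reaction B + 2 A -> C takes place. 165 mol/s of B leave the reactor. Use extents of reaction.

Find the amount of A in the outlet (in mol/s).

811 mol/s

For B: n = n₀ − 1ξ → 165 = 823.9 − 1ξ, giving ξ = 658.9 mol/s.
Outlet amounts (n = n₀ + ν ξ):
  B: 823.9 − 1(658.9) = 165
  A: 2129 − 2(658.9) = 811.3
  C: 0 + 1(658.9) = 658.9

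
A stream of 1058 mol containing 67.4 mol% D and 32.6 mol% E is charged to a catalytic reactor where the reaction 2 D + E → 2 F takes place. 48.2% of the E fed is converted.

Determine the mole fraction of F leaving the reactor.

0.373

E reacted = 0.482 × 344.9 = 166.2 mol; ν_E = −1, so ξ = 166.2/1 = 166.2 mol.
Outlet amounts (n = n₀ + ν ξ):
  D: 713.1 − 2(166.2) = 380.6
  E: 344.9 − 1(166.2) = 178.7
  F: 0 + 2(166.2) = 332.5
Total out = 891.8 mol; y_F = 332.5 / 891.8 = 0.3729.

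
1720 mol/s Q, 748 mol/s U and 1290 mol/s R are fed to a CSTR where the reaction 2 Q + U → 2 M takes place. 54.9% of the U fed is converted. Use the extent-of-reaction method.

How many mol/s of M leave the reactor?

821 mol/s

U reacted = 0.549 × 748 = 410.7 mol/s; ν_U = −1, so ξ = 410.7/1 = 410.7 mol/s.
Outlet amounts (n = n₀ + ν ξ):
  Q: 1720 − 2(410.7) = 898.7
  U: 748 − 1(410.7) = 337.3
  M: 0 + 2(410.7) = 821.3
  R: 1290 (inert)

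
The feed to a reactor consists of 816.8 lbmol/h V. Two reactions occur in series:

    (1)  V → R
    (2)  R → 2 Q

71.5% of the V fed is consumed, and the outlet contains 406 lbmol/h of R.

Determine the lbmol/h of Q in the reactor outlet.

356 lbmol/h

Conversion of V: V consumed = 1ξ₁ = 0.715 × 816.8 → ξ₁ = 584 lbmol/h.
R balance: n_R = 0 + 1ξ₁ − 1ξ₂ = 406 → ξ₂ = (1·584 − 406)/1 = 178 lbmol/h.
Outlet amounts (n = n₀ + Σ ν·ξ):
  V: 816.8 − 1(584) = 232.8
  R: 0 + 1(584) − 1(178) = 406
  Q: 0 + 2(178) = 356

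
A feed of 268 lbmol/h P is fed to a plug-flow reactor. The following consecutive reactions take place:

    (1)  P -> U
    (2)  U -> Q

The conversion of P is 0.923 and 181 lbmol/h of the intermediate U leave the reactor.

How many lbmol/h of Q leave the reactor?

66.4 lbmol/h

Conversion of P: P consumed = 1ξ₁ = 0.923 × 268 → ξ₁ = 247.4 lbmol/h.
U balance: n_U = 0 + 1ξ₁ − 1ξ₂ = 181 → ξ₂ = (1·247.4 − 181)/1 = 66.36 lbmol/h.
Outlet amounts (n = n₀ + Σ ν·ξ):
  P: 268 − 1(247.4) = 20.64
  U: 0 + 1(247.4) − 1(66.36) = 181
  Q: 0 + 1(66.36) = 66.36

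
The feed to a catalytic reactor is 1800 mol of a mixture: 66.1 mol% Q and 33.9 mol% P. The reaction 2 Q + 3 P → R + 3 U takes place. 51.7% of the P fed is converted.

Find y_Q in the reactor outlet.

0.578

P reacted = 0.517 × 610.2 = 315.5 mol; ν_P = −3, so ξ = 315.5/3 = 105.2 mol.
Outlet amounts (n = n₀ + ν ξ):
  Q: 1190 − 2(105.2) = 979.5
  P: 610.2 − 3(105.2) = 294.7
  R: 0 + 1(105.2) = 105.2
  U: 0 + 3(105.2) = 315.5
Total out = 1695 mol; y_Q = 979.5 / 1695 = 0.5779.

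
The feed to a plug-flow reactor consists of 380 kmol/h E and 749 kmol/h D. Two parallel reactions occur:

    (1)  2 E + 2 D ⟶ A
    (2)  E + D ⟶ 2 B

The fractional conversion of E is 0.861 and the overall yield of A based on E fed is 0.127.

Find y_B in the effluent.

Yield of A: 1ξ₁ / 380 = 0.127 → ξ₁ = 48.26 kmol/h.
Conversion of E: 2ξ₁ + 1ξ₂ = 0.861 × 380 = 327.2 → ξ₂ = 230.7 kmol/h.
Outlet amounts (n = n₀ + Σ ν·ξ):
  E: 380 − 2(48.26) − 1(230.7) = 52.82
  D: 749 − 2(48.26) − 1(230.7) = 421.8
  A: 0 + 1(48.26) = 48.26
  B: 0 + 2(230.7) = 461.3
Total out = 984.2 kmol/h; y_B = 461.3 / 984.2 = 0.4687.

0.469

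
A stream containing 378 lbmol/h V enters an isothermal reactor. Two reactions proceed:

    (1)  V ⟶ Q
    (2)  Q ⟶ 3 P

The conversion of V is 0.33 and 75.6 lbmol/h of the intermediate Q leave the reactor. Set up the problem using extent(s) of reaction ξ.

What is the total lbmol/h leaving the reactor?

Conversion of V: V consumed = 1ξ₁ = 0.33 × 378 → ξ₁ = 124.7 lbmol/h.
Q balance: n_Q = 0 + 1ξ₁ − 1ξ₂ = 75.6 → ξ₂ = (1·124.7 − 75.6)/1 = 49.14 lbmol/h.
Outlet amounts (n = n₀ + Σ ν·ξ):
  V: 378 − 1(124.7) = 253.3
  Q: 0 + 1(124.7) − 1(49.14) = 75.6
  P: 0 + 3(49.14) = 147.4
Total out = 253.3 + 75.6 + 147.4 = 476.3 lbmol/h.

476 lbmol/h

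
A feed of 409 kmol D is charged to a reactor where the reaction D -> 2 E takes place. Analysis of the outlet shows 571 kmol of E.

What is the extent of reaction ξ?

For E: n = n₀ + 2ξ → 571 = 0 + 2ξ, giving ξ = 285.5 kmol.
Outlet amounts (n = n₀ + ν ξ):
  D: 409 − 1(285.5) = 123.5
  E: 0 + 2(285.5) = 571

ξ = 286 kmol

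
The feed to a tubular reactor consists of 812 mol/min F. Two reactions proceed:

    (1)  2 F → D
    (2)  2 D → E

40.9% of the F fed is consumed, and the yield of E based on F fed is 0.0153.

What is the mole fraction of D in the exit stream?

Conversion of F: F consumed = 2ξ₁ = 0.409 × 812 → ξ₁ = 166.1 mol/min.
Yield of E: 1ξ₂ / 812 = 0.0153 → ξ₂ = 12.42 mol/min.
Outlet amounts (n = n₀ + Σ ν·ξ):
  F: 812 − 2(166.1) = 479.9
  D: 0 + 1(166.1) − 2(12.42) = 141.2
  E: 0 + 1(12.42) = 12.42
Total out = 633.5 mol/min; y_D = 141.2 / 633.5 = 0.2229.

0.223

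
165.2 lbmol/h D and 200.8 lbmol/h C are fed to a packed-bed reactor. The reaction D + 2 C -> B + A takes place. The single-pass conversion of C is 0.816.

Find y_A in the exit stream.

0.288

C reacted = 0.816 × 200.8 = 163.9 lbmol/h; ν_C = −2, so ξ = 163.9/2 = 81.93 lbmol/h.
Outlet amounts (n = n₀ + ν ξ):
  D: 165.2 − 1(81.93) = 83.27
  C: 200.8 − 2(81.93) = 36.95
  B: 0 + 1(81.93) = 81.93
  A: 0 + 1(81.93) = 81.93
Total out = 284.1 lbmol/h; y_A = 81.93 / 284.1 = 0.2884.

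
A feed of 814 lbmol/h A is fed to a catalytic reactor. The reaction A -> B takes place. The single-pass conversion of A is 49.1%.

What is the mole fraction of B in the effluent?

A reacted = 0.491 × 814 = 399.7 lbmol/h; ν_A = −1, so ξ = 399.7/1 = 399.7 lbmol/h.
Outlet amounts (n = n₀ + ν ξ):
  A: 814 − 1(399.7) = 414.3
  B: 0 + 1(399.7) = 399.7
Total out = 814 lbmol/h; y_B = 399.7 / 814 = 0.491.

0.491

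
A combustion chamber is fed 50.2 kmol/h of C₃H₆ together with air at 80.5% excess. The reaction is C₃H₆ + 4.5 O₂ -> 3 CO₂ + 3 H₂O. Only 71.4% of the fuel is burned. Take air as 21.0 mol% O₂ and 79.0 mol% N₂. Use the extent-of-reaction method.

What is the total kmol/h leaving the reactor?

Stoichiometric O₂ = 4.5 × 50.2 = 225.9 kmol/h; O₂ fed = 225.9 × 1.805 = 407.7 kmol/h.
N₂ fed = 407.7 × 79/21 = 1534 kmol/h.
Fuel reacted = 0.714 × 50.2 → ξ = 35.84 kmol/h.
Outlet (n = n₀ + ν ξ):
  C₃H₆: 50.2 − 1(35.84) = 14.36
  O₂: 407.7 − 4.5(35.84) = 246.5
  N₂: 1534 (inert)
  CO₂: 0 + 3(35.84) = 107.5
  H₂O: 0 + 3(35.84) = 107.5
Total out = 14.36 + 246.5 + 1534 + 107.5 + 107.5 = 2010 kmol/h.

2010 kmol/h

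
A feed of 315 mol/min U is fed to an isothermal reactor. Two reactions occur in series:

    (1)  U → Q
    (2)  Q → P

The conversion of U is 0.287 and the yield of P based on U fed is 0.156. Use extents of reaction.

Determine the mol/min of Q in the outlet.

41.3 mol/min

Conversion of U: U consumed = 1ξ₁ = 0.287 × 315 → ξ₁ = 90.4 mol/min.
Yield of P: 1ξ₂ / 315 = 0.156 → ξ₂ = 49.14 mol/min.
Outlet amounts (n = n₀ + Σ ν·ξ):
  U: 315 − 1(90.4) = 224.6
  Q: 0 + 1(90.4) − 1(49.14) = 41.26
  P: 0 + 1(49.14) = 49.14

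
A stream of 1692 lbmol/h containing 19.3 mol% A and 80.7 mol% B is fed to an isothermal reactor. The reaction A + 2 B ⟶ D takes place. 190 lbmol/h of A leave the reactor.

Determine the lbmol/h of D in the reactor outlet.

137 lbmol/h

For A: n = n₀ − 1ξ → 190 = 326.6 − 1ξ, giving ξ = 136.6 lbmol/h.
Outlet amounts (n = n₀ + ν ξ):
  A: 326.6 − 1(136.6) = 190
  B: 1365 − 2(136.6) = 1092
  D: 0 + 1(136.6) = 136.6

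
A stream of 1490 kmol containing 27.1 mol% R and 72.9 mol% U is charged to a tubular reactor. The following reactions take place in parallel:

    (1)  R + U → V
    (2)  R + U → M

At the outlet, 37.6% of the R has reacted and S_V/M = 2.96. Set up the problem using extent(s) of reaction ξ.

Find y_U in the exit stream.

0.698

Conversion of R: R consumed = 0.376 × 403.8 = 151.8 kmol = 1ξ₁ + 1ξ₂.
Selectivity: 1ξ₁ / (1ξ₂) = 2.96 → ξ₁ = 2.96 ξ₂.
Substitute: (1·2.96 + 1) ξ₂ = 151.8 → ξ₂ = 38.34 kmol, ξ₁ = 113.5 kmol.
Outlet amounts (n = n₀ + Σ ν·ξ):
  R: 403.8 − 1(113.5) − 1(38.34) = 252
  U: 1086 − 1(113.5) − 1(38.34) = 934.4
  V: 0 + 1(113.5) = 113.5
  M: 0 + 1(38.34) = 38.34
Total out = 1338 kmol; y_U = 934.4 / 1338 = 0.6983.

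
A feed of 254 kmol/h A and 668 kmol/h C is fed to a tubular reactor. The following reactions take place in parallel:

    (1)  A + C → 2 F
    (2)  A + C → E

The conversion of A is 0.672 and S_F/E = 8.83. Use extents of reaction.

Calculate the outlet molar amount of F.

Conversion of A: A consumed = 0.672 × 254 = 170.7 kmol/h = 1ξ₁ + 1ξ₂.
Selectivity: 2ξ₁ / (1ξ₂) = 8.83 → ξ₁ = 4.415 ξ₂.
Substitute: (1·4.415 + 1) ξ₂ = 170.7 → ξ₂ = 31.52 kmol/h, ξ₁ = 139.2 kmol/h.
Outlet amounts (n = n₀ + Σ ν·ξ):
  A: 254 − 1(139.2) − 1(31.52) = 83.31
  C: 668 − 1(139.2) − 1(31.52) = 497.3
  F: 0 + 2(139.2) = 278.3
  E: 0 + 1(31.52) = 31.52

278 kmol/h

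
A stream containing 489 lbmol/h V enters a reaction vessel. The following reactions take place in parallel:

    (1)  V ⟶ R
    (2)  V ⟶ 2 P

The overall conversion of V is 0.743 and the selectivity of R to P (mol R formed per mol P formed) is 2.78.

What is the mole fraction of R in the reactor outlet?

Conversion of V: V consumed = 0.743 × 489 = 363.3 lbmol/h = 1ξ₁ + 1ξ₂.
Selectivity: 1ξ₁ / (2ξ₂) = 2.78 → ξ₁ = 5.56 ξ₂.
Substitute: (1·5.56 + 1) ξ₂ = 363.3 → ξ₂ = 55.39 lbmol/h, ξ₁ = 307.9 lbmol/h.
Outlet amounts (n = n₀ + Σ ν·ξ):
  V: 489 − 1(307.9) − 1(55.39) = 125.7
  R: 0 + 1(307.9) = 307.9
  P: 0 + 2(55.39) = 110.8
Total out = 544.4 lbmol/h; y_R = 307.9 / 544.4 = 0.5657.

0.566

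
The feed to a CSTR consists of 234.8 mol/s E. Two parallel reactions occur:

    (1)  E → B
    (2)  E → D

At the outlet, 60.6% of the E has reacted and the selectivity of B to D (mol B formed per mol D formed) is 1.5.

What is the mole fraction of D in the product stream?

0.242

Conversion of E: E consumed = 0.606 × 234.8 = 142.3 mol/s = 1ξ₁ + 1ξ₂.
Selectivity: 1ξ₁ / (1ξ₂) = 1.5 → ξ₁ = 1.5 ξ₂.
Substitute: (1·1.5 + 1) ξ₂ = 142.3 → ξ₂ = 56.92 mol/s, ξ₁ = 85.37 mol/s.
Outlet amounts (n = n₀ + Σ ν·ξ):
  E: 234.8 − 1(85.37) − 1(56.92) = 92.51
  B: 0 + 1(85.37) = 85.37
  D: 0 + 1(56.92) = 56.92
Total out = 234.8 mol/s; y_D = 56.92 / 234.8 = 0.2424.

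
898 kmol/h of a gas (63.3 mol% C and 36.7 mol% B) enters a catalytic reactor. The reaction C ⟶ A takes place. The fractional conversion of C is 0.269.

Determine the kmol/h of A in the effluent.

C reacted = 0.269 × 568.4 = 152.9 kmol/h; ν_C = −1, so ξ = 152.9/1 = 152.9 kmol/h.
Outlet amounts (n = n₀ + ν ξ):
  C: 568.4 − 1(152.9) = 415.5
  A: 0 + 1(152.9) = 152.9
  B: 329.6 (inert)

153 kmol/h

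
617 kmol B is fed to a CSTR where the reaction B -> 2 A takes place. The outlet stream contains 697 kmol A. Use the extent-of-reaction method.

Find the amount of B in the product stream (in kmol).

268 kmol

For A: n = n₀ + 2ξ → 697 = 0 + 2ξ, giving ξ = 348.5 kmol.
Outlet amounts (n = n₀ + ν ξ):
  B: 617 − 1(348.5) = 268.5
  A: 0 + 2(348.5) = 697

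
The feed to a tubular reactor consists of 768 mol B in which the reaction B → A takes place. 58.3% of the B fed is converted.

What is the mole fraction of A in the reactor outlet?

B reacted = 0.583 × 768 = 447.7 mol; ν_B = −1, so ξ = 447.7/1 = 447.7 mol.
Outlet amounts (n = n₀ + ν ξ):
  B: 768 − 1(447.7) = 320.3
  A: 0 + 1(447.7) = 447.7
Total out = 768 mol; y_A = 447.7 / 768 = 0.583.

0.583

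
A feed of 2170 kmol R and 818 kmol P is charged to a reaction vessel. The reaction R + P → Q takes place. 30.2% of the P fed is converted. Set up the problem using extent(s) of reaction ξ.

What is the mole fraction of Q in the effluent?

P reacted = 0.302 × 818 = 247 kmol; ν_P = −1, so ξ = 247/1 = 247 kmol.
Outlet amounts (n = n₀ + ν ξ):
  R: 2170 − 1(247) = 1923
  P: 818 − 1(247) = 571
  Q: 0 + 1(247) = 247
Total out = 2741 kmol; y_Q = 247 / 2741 = 0.09013.

0.0901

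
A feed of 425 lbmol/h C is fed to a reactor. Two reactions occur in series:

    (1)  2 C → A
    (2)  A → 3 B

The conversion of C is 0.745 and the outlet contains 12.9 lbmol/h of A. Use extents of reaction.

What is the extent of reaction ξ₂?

Conversion of C: C consumed = 2ξ₁ = 0.745 × 425 → ξ₁ = 158.3 lbmol/h.
A balance: n_A = 0 + 1ξ₁ − 1ξ₂ = 12.9 → ξ₂ = (1·158.3 − 12.9)/1 = 145.4 lbmol/h.
Outlet amounts (n = n₀ + Σ ν·ξ):
  C: 425 − 2(158.3) = 108.4
  A: 0 + 1(158.3) − 1(145.4) = 12.9
  B: 0 + 3(145.4) = 436.2

ξ₂ = 145 lbmol/h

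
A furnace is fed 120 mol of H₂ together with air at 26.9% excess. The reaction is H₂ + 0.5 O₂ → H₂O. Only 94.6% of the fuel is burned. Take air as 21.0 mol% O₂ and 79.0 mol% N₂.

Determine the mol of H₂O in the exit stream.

114 mol

Stoichiometric O₂ = 0.5 × 120 = 60 mol; O₂ fed = 60 × 1.269 = 76.14 mol.
N₂ fed = 76.14 × 79/21 = 286.4 mol.
Fuel reacted = 0.946 × 120 → ξ = 113.5 mol.
Outlet (n = n₀ + ν ξ):
  H₂: 120 − 1(113.5) = 6.48
  O₂: 76.14 − 0.5(113.5) = 19.38
  N₂: 286.4 (inert)
  H₂O: 0 + 1(113.5) = 113.5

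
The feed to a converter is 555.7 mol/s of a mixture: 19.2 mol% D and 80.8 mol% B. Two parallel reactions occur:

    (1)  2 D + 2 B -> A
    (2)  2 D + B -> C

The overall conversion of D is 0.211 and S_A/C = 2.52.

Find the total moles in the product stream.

Conversion of D: D consumed = 0.211 × 106.7 = 22.51 mol/s = 2ξ₁ + 2ξ₂.
Selectivity: 1ξ₁ / (1ξ₂) = 2.52 → ξ₁ = 2.52 ξ₂.
Substitute: (2·2.52 + 2) ξ₂ = 22.51 → ξ₂ = 3.198 mol/s, ξ₁ = 8.058 mol/s.
Outlet amounts (n = n₀ + Σ ν·ξ):
  D: 106.7 − 2(8.058) − 2(3.198) = 84.18
  B: 449 − 2(8.058) − 1(3.198) = 429.7
  A: 0 + 1(8.058) = 8.058
  C: 0 + 1(3.198) = 3.198
Total out = 84.18 + 429.7 + 8.058 + 3.198 = 525.1 mol/s.

525 mol/s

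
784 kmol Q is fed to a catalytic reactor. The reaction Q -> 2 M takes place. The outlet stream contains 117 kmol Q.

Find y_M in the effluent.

0.919

For Q: n = n₀ − 1ξ → 117 = 784 − 1ξ, giving ξ = 667 kmol.
Outlet amounts (n = n₀ + ν ξ):
  Q: 784 − 1(667) = 117
  M: 0 + 2(667) = 1334
Total out = 1451 kmol; y_M = 1334 / 1451 = 0.9194.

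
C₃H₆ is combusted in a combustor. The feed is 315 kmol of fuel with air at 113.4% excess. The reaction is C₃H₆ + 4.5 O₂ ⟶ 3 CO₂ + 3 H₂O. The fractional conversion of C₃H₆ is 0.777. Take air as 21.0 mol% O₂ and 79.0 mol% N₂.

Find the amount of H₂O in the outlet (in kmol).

734 kmol

Stoichiometric O₂ = 4.5 × 315 = 1418 kmol; O₂ fed = 1418 × 2.134 = 3025 kmol.
N₂ fed = 3025 × 79/21 = 11380 kmol.
Fuel reacted = 0.777 × 315 → ξ = 244.8 kmol.
Outlet (n = n₀ + ν ξ):
  C₃H₆: 315 − 1(244.8) = 70.25
  O₂: 3025 − 4.5(244.8) = 1924
  N₂: 11380 (inert)
  CO₂: 0 + 3(244.8) = 734.3
  H₂O: 0 + 3(244.8) = 734.3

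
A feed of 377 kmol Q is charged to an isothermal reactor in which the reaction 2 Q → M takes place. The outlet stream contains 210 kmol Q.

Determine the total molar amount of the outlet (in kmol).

294 kmol

For Q: n = n₀ − 2ξ → 210 = 377 − 2ξ, giving ξ = 83.5 kmol.
Outlet amounts (n = n₀ + ν ξ):
  Q: 377 − 2(83.5) = 210
  M: 0 + 1(83.5) = 83.5
Total out = 210 + 83.5 = 293.5 kmol.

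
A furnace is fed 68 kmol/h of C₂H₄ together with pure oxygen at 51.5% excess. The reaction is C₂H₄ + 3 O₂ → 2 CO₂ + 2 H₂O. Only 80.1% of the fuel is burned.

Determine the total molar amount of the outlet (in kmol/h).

377 kmol/h

Stoichiometric O₂ = 3 × 68 = 204 kmol/h; O₂ fed = 204 × 1.515 = 309.1 kmol/h.
Fuel reacted = 0.801 × 68 → ξ = 54.47 kmol/h.
Outlet (n = n₀ + ν ξ):
  C₂H₄: 68 − 1(54.47) = 13.53
  O₂: 309.1 − 3(54.47) = 145.7
  CO₂: 0 + 2(54.47) = 108.9
  H₂O: 0 + 2(54.47) = 108.9
Total out = 13.53 + 145.7 + 108.9 + 108.9 = 377.1 kmol/h.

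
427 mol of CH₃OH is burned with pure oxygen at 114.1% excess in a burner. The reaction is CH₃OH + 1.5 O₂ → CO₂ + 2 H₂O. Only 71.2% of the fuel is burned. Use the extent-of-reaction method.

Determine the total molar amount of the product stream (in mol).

1950 mol

Stoichiometric O₂ = 1.5 × 427 = 640.5 mol; O₂ fed = 640.5 × 2.141 = 1371 mol.
Fuel reacted = 0.712 × 427 → ξ = 304 mol.
Outlet (n = n₀ + ν ξ):
  CH₃OH: 427 − 1(304) = 123
  O₂: 1371 − 1.5(304) = 915.3
  CO₂: 0 + 1(304) = 304
  H₂O: 0 + 2(304) = 608
Total out = 123 + 915.3 + 304 + 608 = 1950 mol.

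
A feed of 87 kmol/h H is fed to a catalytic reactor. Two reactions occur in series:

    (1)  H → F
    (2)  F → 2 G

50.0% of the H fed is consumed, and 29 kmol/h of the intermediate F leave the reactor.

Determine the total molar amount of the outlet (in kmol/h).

Conversion of H: H consumed = 1ξ₁ = 0.5 × 87 → ξ₁ = 43.5 kmol/h.
F balance: n_F = 0 + 1ξ₁ − 1ξ₂ = 29 → ξ₂ = (1·43.5 − 29)/1 = 14.5 kmol/h.
Outlet amounts (n = n₀ + Σ ν·ξ):
  H: 87 − 1(43.5) = 43.5
  F: 0 + 1(43.5) − 1(14.5) = 29
  G: 0 + 2(14.5) = 29
Total out = 43.5 + 29 + 29 = 101.5 kmol/h.

102 kmol/h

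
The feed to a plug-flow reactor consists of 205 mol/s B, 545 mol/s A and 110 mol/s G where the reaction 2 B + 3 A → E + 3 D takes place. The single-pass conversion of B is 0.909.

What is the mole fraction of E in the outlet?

0.122

B reacted = 0.909 × 205 = 186.3 mol/s; ν_B = −2, so ξ = 186.3/2 = 93.17 mol/s.
Outlet amounts (n = n₀ + ν ξ):
  B: 205 − 2(93.17) = 18.66
  A: 545 − 3(93.17) = 265.5
  E: 0 + 1(93.17) = 93.17
  D: 0 + 3(93.17) = 279.5
  G: 110 (inert)
Total out = 766.8 mol/s; y_E = 93.17 / 766.8 = 0.1215.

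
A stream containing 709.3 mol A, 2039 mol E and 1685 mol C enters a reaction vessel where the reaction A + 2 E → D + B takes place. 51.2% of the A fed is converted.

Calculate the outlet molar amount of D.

363 mol

A reacted = 0.512 × 709.3 = 363.2 mol; ν_A = −1, so ξ = 363.2/1 = 363.2 mol.
Outlet amounts (n = n₀ + ν ξ):
  A: 709.3 − 1(363.2) = 346.1
  E: 2039 − 2(363.2) = 1313
  D: 0 + 1(363.2) = 363.2
  B: 0 + 1(363.2) = 363.2
  C: 1685 (inert)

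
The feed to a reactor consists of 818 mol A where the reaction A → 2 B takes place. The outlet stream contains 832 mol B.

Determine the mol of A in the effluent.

For B: n = n₀ + 2ξ → 832 = 0 + 2ξ, giving ξ = 416 mol.
Outlet amounts (n = n₀ + ν ξ):
  A: 818 − 1(416) = 402
  B: 0 + 2(416) = 832

402 mol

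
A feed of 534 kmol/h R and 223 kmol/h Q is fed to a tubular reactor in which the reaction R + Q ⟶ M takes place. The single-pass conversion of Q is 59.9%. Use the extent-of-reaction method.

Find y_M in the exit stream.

Q reacted = 0.599 × 223 = 133.6 kmol/h; ν_Q = −1, so ξ = 133.6/1 = 133.6 kmol/h.
Outlet amounts (n = n₀ + ν ξ):
  R: 534 − 1(133.6) = 400.4
  Q: 223 − 1(133.6) = 89.42
  M: 0 + 1(133.6) = 133.6
Total out = 623.4 kmol/h; y_M = 133.6 / 623.4 = 0.2143.

0.214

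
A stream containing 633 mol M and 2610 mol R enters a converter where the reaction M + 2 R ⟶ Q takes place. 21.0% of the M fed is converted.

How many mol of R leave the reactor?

2340 mol

M reacted = 0.21 × 633 = 132.9 mol; ν_M = −1, so ξ = 132.9/1 = 132.9 mol.
Outlet amounts (n = n₀ + ν ξ):
  M: 633 − 1(132.9) = 500.1
  R: 2610 − 2(132.9) = 2344
  Q: 0 + 1(132.9) = 132.9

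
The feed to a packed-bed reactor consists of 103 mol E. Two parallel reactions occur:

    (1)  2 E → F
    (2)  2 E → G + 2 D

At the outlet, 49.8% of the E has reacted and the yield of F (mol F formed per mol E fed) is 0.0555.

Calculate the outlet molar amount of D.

Yield of F: 1ξ₁ / 103 = 0.0555 → ξ₁ = 5.716 mol.
Conversion of E: 2ξ₁ + 2ξ₂ = 0.498 × 103 = 51.29 → ξ₂ = 19.93 mol.
Outlet amounts (n = n₀ + Σ ν·ξ):
  E: 103 − 2(5.716) − 2(19.93) = 51.71
  F: 0 + 1(5.716) = 5.716
  G: 0 + 1(19.93) = 19.93
  D: 0 + 2(19.93) = 39.86

39.9 mol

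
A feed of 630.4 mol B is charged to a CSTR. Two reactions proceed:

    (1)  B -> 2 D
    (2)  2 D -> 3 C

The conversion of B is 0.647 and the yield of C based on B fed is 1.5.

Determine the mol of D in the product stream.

Conversion of B: B consumed = 1ξ₁ = 0.647 × 630.4 → ξ₁ = 407.9 mol.
Yield of C: 3ξ₂ / 630.4 = 1.5 → ξ₂ = 315.2 mol.
Outlet amounts (n = n₀ + Σ ν·ξ):
  B: 630.4 − 1(407.9) = 222.5
  D: 0 + 2(407.9) − 2(315.2) = 185.3
  C: 0 + 3(315.2) = 945.6

185 mol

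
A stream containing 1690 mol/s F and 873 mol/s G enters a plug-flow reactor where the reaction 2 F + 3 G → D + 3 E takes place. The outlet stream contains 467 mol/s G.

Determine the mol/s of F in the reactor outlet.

For G: n = n₀ − 3ξ → 467 = 873 − 3ξ, giving ξ = 135.3 mol/s.
Outlet amounts (n = n₀ + ν ξ):
  F: 1690 − 2(135.3) = 1419
  G: 873 − 3(135.3) = 467
  D: 0 + 1(135.3) = 135.3
  E: 0 + 3(135.3) = 406

1420 mol/s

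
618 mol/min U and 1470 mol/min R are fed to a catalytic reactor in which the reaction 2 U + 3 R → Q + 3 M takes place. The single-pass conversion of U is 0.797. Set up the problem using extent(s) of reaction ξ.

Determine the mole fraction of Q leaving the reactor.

0.134

U reacted = 0.797 × 618 = 492.5 mol/min; ν_U = −2, so ξ = 492.5/2 = 246.3 mol/min.
Outlet amounts (n = n₀ + ν ξ):
  U: 618 − 2(246.3) = 125.5
  R: 1470 − 3(246.3) = 731.2
  Q: 0 + 1(246.3) = 246.3
  M: 0 + 3(246.3) = 738.8
Total out = 1842 mol/min; y_Q = 246.3 / 1842 = 0.1337.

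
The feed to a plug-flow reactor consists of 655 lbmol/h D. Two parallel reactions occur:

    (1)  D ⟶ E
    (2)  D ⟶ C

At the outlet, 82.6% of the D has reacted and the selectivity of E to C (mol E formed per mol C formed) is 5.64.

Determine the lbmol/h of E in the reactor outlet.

Conversion of D: D consumed = 0.826 × 655 = 541 lbmol/h = 1ξ₁ + 1ξ₂.
Selectivity: 1ξ₁ / (1ξ₂) = 5.64 → ξ₁ = 5.64 ξ₂.
Substitute: (1·5.64 + 1) ξ₂ = 541 → ξ₂ = 81.48 lbmol/h, ξ₁ = 459.5 lbmol/h.
Outlet amounts (n = n₀ + Σ ν·ξ):
  D: 655 − 1(459.5) − 1(81.48) = 114
  E: 0 + 1(459.5) = 459.5
  C: 0 + 1(81.48) = 81.48

460 lbmol/h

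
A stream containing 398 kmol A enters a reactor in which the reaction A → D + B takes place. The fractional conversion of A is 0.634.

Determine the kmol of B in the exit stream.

252 kmol

A reacted = 0.634 × 398 = 252.3 kmol; ν_A = −1, so ξ = 252.3/1 = 252.3 kmol.
Outlet amounts (n = n₀ + ν ξ):
  A: 398 − 1(252.3) = 145.7
  D: 0 + 1(252.3) = 252.3
  B: 0 + 1(252.3) = 252.3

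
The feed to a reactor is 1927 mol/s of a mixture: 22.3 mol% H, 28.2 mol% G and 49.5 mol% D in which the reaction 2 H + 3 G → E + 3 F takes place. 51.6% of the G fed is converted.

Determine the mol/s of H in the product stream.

243 mol/s

G reacted = 0.516 × 543.4 = 280.4 mol/s; ν_G = −3, so ξ = 280.4/3 = 93.47 mol/s.
Outlet amounts (n = n₀ + ν ξ):
  H: 429.7 − 2(93.47) = 242.8
  G: 543.4 − 3(93.47) = 263
  E: 0 + 1(93.47) = 93.47
  F: 0 + 3(93.47) = 280.4
  D: 953.9 (inert)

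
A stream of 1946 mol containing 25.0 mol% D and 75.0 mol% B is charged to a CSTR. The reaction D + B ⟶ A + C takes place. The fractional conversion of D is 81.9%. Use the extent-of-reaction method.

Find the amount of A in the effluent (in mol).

398 mol

D reacted = 0.819 × 486.5 = 398.4 mol; ν_D = −1, so ξ = 398.4/1 = 398.4 mol.
Outlet amounts (n = n₀ + ν ξ):
  D: 486.5 − 1(398.4) = 88.06
  B: 1460 − 1(398.4) = 1061
  A: 0 + 1(398.4) = 398.4
  C: 0 + 1(398.4) = 398.4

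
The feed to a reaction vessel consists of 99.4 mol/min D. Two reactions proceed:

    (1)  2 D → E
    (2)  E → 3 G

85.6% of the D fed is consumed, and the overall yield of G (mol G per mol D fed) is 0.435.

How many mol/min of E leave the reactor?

Conversion of D: D consumed = 2ξ₁ = 0.856 × 99.4 → ξ₁ = 42.54 mol/min.
Yield of G: 3ξ₂ / 99.4 = 0.435 → ξ₂ = 14.41 mol/min.
Outlet amounts (n = n₀ + Σ ν·ξ):
  D: 99.4 − 2(42.54) = 14.31
  E: 0 + 1(42.54) − 1(14.41) = 28.13
  G: 0 + 3(14.41) = 43.24

28.1 mol/min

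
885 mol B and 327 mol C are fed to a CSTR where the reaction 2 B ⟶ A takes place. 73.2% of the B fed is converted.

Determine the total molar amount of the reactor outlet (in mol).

B reacted = 0.732 × 885 = 647.8 mol; ν_B = −2, so ξ = 647.8/2 = 323.9 mol.
Outlet amounts (n = n₀ + ν ξ):
  B: 885 − 2(323.9) = 237.2
  A: 0 + 1(323.9) = 323.9
  C: 327 (inert)
Total out = 237.2 + 323.9 + 327 = 888.1 mol.

888 mol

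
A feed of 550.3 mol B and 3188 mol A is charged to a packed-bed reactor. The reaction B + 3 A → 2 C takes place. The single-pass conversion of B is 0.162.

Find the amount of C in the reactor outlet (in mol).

178 mol

B reacted = 0.162 × 550.3 = 89.15 mol; ν_B = −1, so ξ = 89.15/1 = 89.15 mol.
Outlet amounts (n = n₀ + ν ξ):
  B: 550.3 − 1(89.15) = 461.2
  A: 3188 − 3(89.15) = 2921
  C: 0 + 2(89.15) = 178.3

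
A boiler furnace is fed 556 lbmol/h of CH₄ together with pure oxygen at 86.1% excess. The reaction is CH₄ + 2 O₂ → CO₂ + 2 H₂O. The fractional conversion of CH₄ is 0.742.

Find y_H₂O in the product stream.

0.314

Stoichiometric O₂ = 2 × 556 = 1112 lbmol/h; O₂ fed = 1112 × 1.861 = 2069 lbmol/h.
Fuel reacted = 0.742 × 556 → ξ = 412.6 lbmol/h.
Outlet (n = n₀ + ν ξ):
  CH₄: 556 − 1(412.6) = 143.4
  O₂: 2069 − 2(412.6) = 1244
  CO₂: 0 + 1(412.6) = 412.6
  H₂O: 0 + 2(412.6) = 825.1
Total out = 2625 lbmol/h; y_H₂O = 825.1 / 2625 = 0.3143.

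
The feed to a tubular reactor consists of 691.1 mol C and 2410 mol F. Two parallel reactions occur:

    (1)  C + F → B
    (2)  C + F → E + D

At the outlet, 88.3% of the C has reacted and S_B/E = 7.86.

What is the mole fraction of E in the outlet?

0.0269

Conversion of C: C consumed = 0.883 × 691.1 = 610.2 mol = 1ξ₁ + 1ξ₂.
Selectivity: 1ξ₁ / (1ξ₂) = 7.86 → ξ₁ = 7.86 ξ₂.
Substitute: (1·7.86 + 1) ξ₂ = 610.2 → ξ₂ = 68.88 mol, ξ₁ = 541.4 mol.
Outlet amounts (n = n₀ + Σ ν·ξ):
  C: 691.1 − 1(541.4) − 1(68.88) = 80.86
  F: 2410 − 1(541.4) − 1(68.88) = 1800
  B: 0 + 1(541.4) = 541.4
  E: 0 + 1(68.88) = 68.88
  D: 0 + 1(68.88) = 68.88
Total out = 2560 mol; y_E = 68.88 / 2560 = 0.02691.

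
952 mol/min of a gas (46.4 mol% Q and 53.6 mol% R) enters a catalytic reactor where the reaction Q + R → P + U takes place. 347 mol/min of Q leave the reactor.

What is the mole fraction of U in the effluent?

0.0995

For Q: n = n₀ − 1ξ → 347 = 441.7 − 1ξ, giving ξ = 94.73 mol/min.
Outlet amounts (n = n₀ + ν ξ):
  Q: 441.7 − 1(94.73) = 347
  R: 510.3 − 1(94.73) = 415.5
  P: 0 + 1(94.73) = 94.73
  U: 0 + 1(94.73) = 94.73
Total out = 952 mol/min; y_U = 94.73 / 952 = 0.0995.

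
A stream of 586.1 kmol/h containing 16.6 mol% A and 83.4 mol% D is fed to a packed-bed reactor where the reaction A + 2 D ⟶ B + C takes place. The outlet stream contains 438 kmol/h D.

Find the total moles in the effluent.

561 kmol/h

For D: n = n₀ − 2ξ → 438 = 488.8 − 2ξ, giving ξ = 25.4 kmol/h.
Outlet amounts (n = n₀ + ν ξ):
  A: 97.29 − 1(25.4) = 71.89
  D: 488.8 − 2(25.4) = 438
  B: 0 + 1(25.4) = 25.4
  C: 0 + 1(25.4) = 25.4
Total out = 71.89 + 438 + 25.4 + 25.4 = 560.7 kmol/h.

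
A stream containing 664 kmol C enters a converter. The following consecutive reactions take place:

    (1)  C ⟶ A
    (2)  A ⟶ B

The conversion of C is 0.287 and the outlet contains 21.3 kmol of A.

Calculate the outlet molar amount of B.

Conversion of C: C consumed = 1ξ₁ = 0.287 × 664 → ξ₁ = 190.6 kmol.
A balance: n_A = 0 + 1ξ₁ − 1ξ₂ = 21.3 → ξ₂ = (1·190.6 − 21.3)/1 = 169.3 kmol.
Outlet amounts (n = n₀ + Σ ν·ξ):
  C: 664 − 1(190.6) = 473.4
  A: 0 + 1(190.6) − 1(169.3) = 21.3
  B: 0 + 1(169.3) = 169.3

169 kmol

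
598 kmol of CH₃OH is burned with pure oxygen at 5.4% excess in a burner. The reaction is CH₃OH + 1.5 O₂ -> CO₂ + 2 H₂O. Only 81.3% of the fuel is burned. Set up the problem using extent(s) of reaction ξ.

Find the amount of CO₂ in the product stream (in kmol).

Stoichiometric O₂ = 1.5 × 598 = 897 kmol; O₂ fed = 897 × 1.054 = 945.4 kmol.
Fuel reacted = 0.813 × 598 → ξ = 486.2 kmol.
Outlet (n = n₀ + ν ξ):
  CH₃OH: 598 − 1(486.2) = 111.8
  O₂: 945.4 − 1.5(486.2) = 216.2
  CO₂: 0 + 1(486.2) = 486.2
  H₂O: 0 + 2(486.2) = 972.3

486 kmol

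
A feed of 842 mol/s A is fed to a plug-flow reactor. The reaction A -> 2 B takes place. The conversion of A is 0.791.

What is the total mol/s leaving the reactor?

A reacted = 0.791 × 842 = 666 mol/s; ν_A = −1, so ξ = 666/1 = 666 mol/s.
Outlet amounts (n = n₀ + ν ξ):
  A: 842 − 1(666) = 176
  B: 0 + 2(666) = 1332
Total out = 176 + 1332 = 1508 mol/s.

1510 mol/s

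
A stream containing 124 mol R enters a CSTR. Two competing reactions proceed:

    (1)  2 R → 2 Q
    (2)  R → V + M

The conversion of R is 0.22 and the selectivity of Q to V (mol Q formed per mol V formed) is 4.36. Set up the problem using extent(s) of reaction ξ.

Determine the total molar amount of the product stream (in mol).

129 mol

Conversion of R: R consumed = 0.22 × 124 = 27.28 mol = 2ξ₁ + 1ξ₂.
Selectivity: 2ξ₁ / (1ξ₂) = 4.36 → ξ₁ = 2.18 ξ₂.
Substitute: (2·2.18 + 1) ξ₂ = 27.28 → ξ₂ = 5.09 mol, ξ₁ = 11.1 mol.
Outlet amounts (n = n₀ + Σ ν·ξ):
  R: 124 − 2(11.1) − 1(5.09) = 96.72
  Q: 0 + 2(11.1) = 22.19
  V: 0 + 1(5.09) = 5.09
  M: 0 + 1(5.09) = 5.09
Total out = 96.72 + 22.19 + 5.09 + 5.09 = 129.1 mol.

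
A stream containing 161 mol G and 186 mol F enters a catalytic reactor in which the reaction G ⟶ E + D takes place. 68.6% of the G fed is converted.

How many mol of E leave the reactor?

110 mol

G reacted = 0.686 × 161 = 110.4 mol; ν_G = −1, so ξ = 110.4/1 = 110.4 mol.
Outlet amounts (n = n₀ + ν ξ):
  G: 161 − 1(110.4) = 50.55
  E: 0 + 1(110.4) = 110.4
  D: 0 + 1(110.4) = 110.4
  F: 186 (inert)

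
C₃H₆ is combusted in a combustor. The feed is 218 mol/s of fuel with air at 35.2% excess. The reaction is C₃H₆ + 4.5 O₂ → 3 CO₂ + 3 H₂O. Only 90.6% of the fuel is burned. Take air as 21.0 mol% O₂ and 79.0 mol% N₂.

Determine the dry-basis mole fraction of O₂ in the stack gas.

0.0724

Stoichiometric O₂ = 4.5 × 218 = 981 mol/s; O₂ fed = 981 × 1.352 = 1326 mol/s.
N₂ fed = 1326 × 79/21 = 4989 mol/s.
Fuel reacted = 0.906 × 218 → ξ = 197.5 mol/s.
Outlet (n = n₀ + ν ξ):
  C₃H₆: 218 − 1(197.5) = 20.49
  O₂: 1326 − 4.5(197.5) = 437.5
  N₂: 4989 (inert)
  CO₂: 0 + 3(197.5) = 592.5
  H₂O: 0 + 3(197.5) = 592.5
Dry total = 6040 mol/s; y_O₂ (dry) = 437.5 / 6040 = 0.07244.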